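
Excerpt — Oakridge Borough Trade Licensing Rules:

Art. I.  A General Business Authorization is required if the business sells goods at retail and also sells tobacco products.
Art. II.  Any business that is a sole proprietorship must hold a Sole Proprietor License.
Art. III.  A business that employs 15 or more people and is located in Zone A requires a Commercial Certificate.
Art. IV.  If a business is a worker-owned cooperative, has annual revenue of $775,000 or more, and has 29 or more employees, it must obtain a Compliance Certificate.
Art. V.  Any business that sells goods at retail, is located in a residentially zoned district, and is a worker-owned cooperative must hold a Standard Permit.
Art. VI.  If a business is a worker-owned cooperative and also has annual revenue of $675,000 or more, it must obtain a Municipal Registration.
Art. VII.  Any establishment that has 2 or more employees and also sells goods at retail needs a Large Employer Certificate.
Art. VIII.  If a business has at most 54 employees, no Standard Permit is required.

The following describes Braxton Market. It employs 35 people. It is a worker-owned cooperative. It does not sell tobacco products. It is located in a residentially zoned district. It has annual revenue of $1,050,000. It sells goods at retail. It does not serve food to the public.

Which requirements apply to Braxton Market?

Compliance Certificate, Large Employer Certificate, Municipal Registration

Art. I. sells goods at retail; does not sell tobacco products → General Business Authorization not required.
Art. II. is a worker-owned cooperative (not: is a sole proprietorship) → Sole Proprietor License not required.
Art. III. employees 35 ≥ 15; is located in a residentially zoned district (not: is located in Zone A) → Commercial Certificate not required.
Art. IV. is a worker-owned cooperative; revenue $1,050,000 ≥ $775,000; employees 35 ≥ 29 → Compliance Certificate required.
Art. V. sells goods at retail; is located in a residentially zoned district; is a worker-owned cooperative → Standard Permit required.
Art. VI. is a worker-owned cooperative; revenue $1,050,000 ≥ $675,000 → Municipal Registration required.
Art. VII. employees 35 ≥ 2; sells goods at retail → Large Employer Certificate required.
Art. VIII. employees 35 ≤ 54 → exempt from Standard Permit.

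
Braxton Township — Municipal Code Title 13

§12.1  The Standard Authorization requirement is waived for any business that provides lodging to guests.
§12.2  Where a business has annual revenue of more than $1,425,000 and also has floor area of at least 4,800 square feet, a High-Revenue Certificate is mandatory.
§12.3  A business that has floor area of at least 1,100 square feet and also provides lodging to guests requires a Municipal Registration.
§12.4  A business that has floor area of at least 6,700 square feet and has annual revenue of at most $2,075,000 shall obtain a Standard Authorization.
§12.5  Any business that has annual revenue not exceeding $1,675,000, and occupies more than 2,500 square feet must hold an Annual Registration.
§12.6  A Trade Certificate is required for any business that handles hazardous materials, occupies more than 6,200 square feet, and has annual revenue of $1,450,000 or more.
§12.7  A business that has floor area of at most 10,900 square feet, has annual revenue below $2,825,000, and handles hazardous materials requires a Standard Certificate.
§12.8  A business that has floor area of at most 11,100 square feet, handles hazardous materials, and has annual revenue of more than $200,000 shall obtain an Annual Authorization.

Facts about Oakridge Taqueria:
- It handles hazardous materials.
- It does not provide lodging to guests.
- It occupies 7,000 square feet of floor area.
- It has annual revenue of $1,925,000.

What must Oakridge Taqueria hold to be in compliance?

§12.1 does not provide lodging to guests → Standard Authorization exemption does not apply.
§12.2 revenue $1,925,000 > $1,425,000; floor area 7,000 square feet ≥ 4,800 square feet → High-Revenue Certificate required.
§12.3 floor area 7,000 square feet ≥ 1,100 square feet; does not provide lodging to guests → Municipal Registration not required.
§12.4 floor area 7,000 square feet ≥ 6,700 square feet; revenue $1,925,000 ≤ $2,075,000 → Standard Authorization required.
§12.5 revenue $1,925,000 > $1,675,000; floor area 7,000 square feet > 2,500 square feet → Annual Registration not required.
§12.6 handles hazardous materials; floor area 7,000 square feet > 6,200 square feet; revenue $1,925,000 ≥ $1,450,000 → Trade Certificate required.
§12.7 floor area 7,000 square feet ≤ 10,900 square feet; revenue $1,925,000 < $2,825,000; handles hazardous materials → Standard Certificate required.
§12.8 floor area 7,000 square feet ≤ 11,100 square feet; handles hazardous materials; revenue $1,925,000 > $200,000 → Annual Authorization required.

Annual Authorization, High-Revenue Certificate, Standard Authorization, Standard Certificate, Trade Certificate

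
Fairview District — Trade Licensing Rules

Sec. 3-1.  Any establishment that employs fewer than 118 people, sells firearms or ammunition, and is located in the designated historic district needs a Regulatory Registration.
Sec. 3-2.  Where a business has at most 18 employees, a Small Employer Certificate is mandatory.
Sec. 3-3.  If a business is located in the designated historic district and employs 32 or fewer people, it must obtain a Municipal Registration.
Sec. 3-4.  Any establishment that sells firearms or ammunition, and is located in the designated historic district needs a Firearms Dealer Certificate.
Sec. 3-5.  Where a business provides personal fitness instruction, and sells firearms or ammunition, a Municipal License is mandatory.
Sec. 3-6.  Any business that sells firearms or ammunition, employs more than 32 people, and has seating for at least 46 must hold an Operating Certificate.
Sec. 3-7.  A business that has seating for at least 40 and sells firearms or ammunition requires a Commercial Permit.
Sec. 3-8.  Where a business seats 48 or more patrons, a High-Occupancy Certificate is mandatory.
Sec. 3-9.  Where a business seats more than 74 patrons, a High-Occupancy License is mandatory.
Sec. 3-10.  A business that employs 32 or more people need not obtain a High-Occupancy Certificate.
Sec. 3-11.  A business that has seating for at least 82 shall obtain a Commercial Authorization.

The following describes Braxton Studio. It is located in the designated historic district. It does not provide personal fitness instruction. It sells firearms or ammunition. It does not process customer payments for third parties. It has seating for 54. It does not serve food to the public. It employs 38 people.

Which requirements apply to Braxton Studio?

Commercial Permit, Firearms Dealer Certificate, Operating Certificate, Regulatory Registration

Sec. 3-1. employees 38 < 118; sells firearms or ammunition; is located in the designated historic district → Regulatory Registration required.
Sec. 3-2. employees 38 > 18 → Small Employer Certificate not required.
Sec. 3-3. is located in the designated historic district; employees 38 > 32 → Municipal Registration not required.
Sec. 3-4. sells firearms or ammunition; is located in the designated historic district → Firearms Dealer Certificate required.
Sec. 3-5. does not provide personal fitness instruction; sells firearms or ammunition → Municipal License not required.
Sec. 3-6. sells firearms or ammunition; employees 38 > 32; seating 54 ≥ 46 → Operating Certificate required.
Sec. 3-7. seating 54 ≥ 40; sells firearms or ammunition → Commercial Permit required.
Sec. 3-8. seating 54 ≥ 48 → High-Occupancy Certificate required.
Sec. 3-9. seating 54 ≤ 74 → High-Occupancy License not required.
Sec. 3-10. employees 38 ≥ 32 → exempt from High-Occupancy Certificate.
Sec. 3-11. seating 54 < 82 → Commercial Authorization not required.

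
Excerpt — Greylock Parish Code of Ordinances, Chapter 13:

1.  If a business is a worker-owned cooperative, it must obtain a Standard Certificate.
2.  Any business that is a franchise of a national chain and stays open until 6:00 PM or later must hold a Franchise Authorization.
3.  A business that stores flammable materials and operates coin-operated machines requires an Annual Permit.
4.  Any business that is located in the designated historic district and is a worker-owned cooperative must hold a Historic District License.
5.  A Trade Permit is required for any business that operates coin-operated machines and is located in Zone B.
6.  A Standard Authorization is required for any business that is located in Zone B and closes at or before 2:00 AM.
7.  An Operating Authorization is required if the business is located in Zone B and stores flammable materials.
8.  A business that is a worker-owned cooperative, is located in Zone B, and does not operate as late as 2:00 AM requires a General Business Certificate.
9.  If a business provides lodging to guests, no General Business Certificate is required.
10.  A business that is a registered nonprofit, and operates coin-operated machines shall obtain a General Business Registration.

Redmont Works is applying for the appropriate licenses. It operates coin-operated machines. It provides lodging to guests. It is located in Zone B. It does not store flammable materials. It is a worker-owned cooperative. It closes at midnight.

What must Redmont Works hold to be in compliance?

1. is a worker-owned cooperative → Standard Certificate required.
2. is a worker-owned cooperative (not: is a franchise of a national chain); closes midnight, after 6:00 PM → Franchise Authorization not required.
3. does not store flammable materials; operates coin-operated machines → Annual Permit not required.
4. is located in Zone B (not: is located in the designated historic district); is a worker-owned cooperative → Historic District License not required.
5. operates coin-operated machines; is located in Zone B → Trade Permit required.
6. is located in Zone B; closes midnight, at/before 2:00 AM → Standard Authorization required.
7. is located in Zone B; does not store flammable materials → Operating Authorization not required.
8. is a worker-owned cooperative; is located in Zone B; closes midnight, at/before 2:00 AM → General Business Certificate required.
9. provides lodging to guests → exempt from General Business Certificate.
10. is a worker-owned cooperative (not: is a registered nonprofit); operates coin-operated machines → General Business Registration not required.

Standard Authorization, Standard Certificate, Trade Permit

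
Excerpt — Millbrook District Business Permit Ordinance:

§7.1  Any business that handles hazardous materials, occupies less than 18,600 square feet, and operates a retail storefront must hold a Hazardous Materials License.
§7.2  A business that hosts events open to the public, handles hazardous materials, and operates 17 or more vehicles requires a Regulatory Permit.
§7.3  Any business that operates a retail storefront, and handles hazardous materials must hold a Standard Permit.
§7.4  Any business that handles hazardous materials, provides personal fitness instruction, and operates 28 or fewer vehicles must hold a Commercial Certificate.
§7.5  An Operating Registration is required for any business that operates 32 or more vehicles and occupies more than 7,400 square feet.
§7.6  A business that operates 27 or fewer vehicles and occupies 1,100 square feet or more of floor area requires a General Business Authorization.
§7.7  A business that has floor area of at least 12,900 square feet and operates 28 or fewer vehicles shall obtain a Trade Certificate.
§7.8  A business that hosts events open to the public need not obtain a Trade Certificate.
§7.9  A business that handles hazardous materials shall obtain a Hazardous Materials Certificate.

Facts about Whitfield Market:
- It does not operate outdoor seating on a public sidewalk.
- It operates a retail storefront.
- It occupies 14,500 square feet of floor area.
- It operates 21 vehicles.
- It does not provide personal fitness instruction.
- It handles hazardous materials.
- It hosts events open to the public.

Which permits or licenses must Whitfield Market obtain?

General Business Authorization, Hazardous Materials Certificate, Hazardous Materials License, Regulatory Permit, Standard Permit

§7.1 handles hazardous materials; floor area 14,500 square feet < 18,600 square feet; operates a retail storefront → Hazardous Materials License required.
§7.2 hosts events open to the public; handles hazardous materials; vehicles 21 ≥ 17 → Regulatory Permit required.
§7.3 operates a retail storefront; handles hazardous materials → Standard Permit required.
§7.4 handles hazardous materials; does not provide personal fitness instruction; vehicles 21 ≤ 28 → Commercial Certificate not required.
§7.5 vehicles 21 < 32; floor area 14,500 square feet > 7,400 square feet → Operating Registration not required.
§7.6 vehicles 21 ≤ 27; floor area 14,500 square feet ≥ 1,100 square feet → General Business Authorization required.
§7.7 floor area 14,500 square feet ≥ 12,900 square feet; vehicles 21 ≤ 28 → Trade Certificate required.
§7.8 hosts events open to the public → exempt from Trade Certificate.
§7.9 handles hazardous materials → Hazardous Materials Certificate required.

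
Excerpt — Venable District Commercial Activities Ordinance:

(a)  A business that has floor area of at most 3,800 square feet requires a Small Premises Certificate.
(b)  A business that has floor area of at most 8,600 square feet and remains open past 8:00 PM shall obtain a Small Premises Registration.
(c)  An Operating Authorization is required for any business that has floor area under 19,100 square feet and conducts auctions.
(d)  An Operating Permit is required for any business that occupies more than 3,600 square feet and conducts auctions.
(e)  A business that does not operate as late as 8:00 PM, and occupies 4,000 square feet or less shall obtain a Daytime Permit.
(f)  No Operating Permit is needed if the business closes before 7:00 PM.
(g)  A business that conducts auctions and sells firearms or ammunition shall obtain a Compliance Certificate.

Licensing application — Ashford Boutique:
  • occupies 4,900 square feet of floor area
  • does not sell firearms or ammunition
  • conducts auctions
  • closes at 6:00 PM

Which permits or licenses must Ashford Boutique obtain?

(a) floor area 4,900 square feet > 3,800 square feet → Small Premises Certificate not required.
(b) floor area 4,900 square feet ≤ 8,600 square feet; closes 6:00 PM, at/before 8:00 PM → Small Premises Registration not required.
(c) floor area 4,900 square feet < 19,100 square feet; conducts auctions → Operating Authorization required.
(d) floor area 4,900 square feet > 3,600 square feet; conducts auctions → Operating Permit required.
(e) closes 6:00 PM, at/before 8:00 PM; floor area 4,900 square feet > 4,000 square feet → Daytime Permit not required.
(f) closes 6:00 PM, at/before 7:00 PM → exempt from Operating Permit.
(g) conducts auctions; does not sell firearms or ammunition → Compliance Certificate not required.

Operating Authorization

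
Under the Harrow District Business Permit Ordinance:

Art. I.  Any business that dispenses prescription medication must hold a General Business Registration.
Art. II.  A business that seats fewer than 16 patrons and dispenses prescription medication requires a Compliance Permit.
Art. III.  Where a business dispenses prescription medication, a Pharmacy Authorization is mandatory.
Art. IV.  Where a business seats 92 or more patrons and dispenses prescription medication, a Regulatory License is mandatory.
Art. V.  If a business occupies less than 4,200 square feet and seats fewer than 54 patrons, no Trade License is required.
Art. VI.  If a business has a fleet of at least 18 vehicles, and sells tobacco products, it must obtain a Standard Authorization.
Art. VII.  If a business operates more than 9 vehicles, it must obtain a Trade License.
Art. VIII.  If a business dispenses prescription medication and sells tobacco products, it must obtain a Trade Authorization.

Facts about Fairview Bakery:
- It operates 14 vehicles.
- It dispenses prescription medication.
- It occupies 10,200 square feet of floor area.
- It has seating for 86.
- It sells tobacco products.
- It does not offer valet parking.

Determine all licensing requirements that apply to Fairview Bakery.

Art. I. dispenses prescription medication → General Business Registration required.
Art. II. seating 86 ≥ 16; dispenses prescription medication → Compliance Permit not required.
Art. III. dispenses prescription medication → Pharmacy Authorization required.
Art. IV. seating 86 < 92; dispenses prescription medication → Regulatory License not required.
Art. V. floor area 10,200 square feet ≥ 4,200 square feet; seating 86 ≥ 54 → Trade License exemption does not apply.
Art. VI. vehicles 14 < 18; sells tobacco products → Standard Authorization not required.
Art. VII. vehicles 14 > 9 → Trade License required.
Art. VIII. dispenses prescription medication; sells tobacco products → Trade Authorization required.

General Business Registration, Pharmacy Authorization, Trade Authorization, Trade License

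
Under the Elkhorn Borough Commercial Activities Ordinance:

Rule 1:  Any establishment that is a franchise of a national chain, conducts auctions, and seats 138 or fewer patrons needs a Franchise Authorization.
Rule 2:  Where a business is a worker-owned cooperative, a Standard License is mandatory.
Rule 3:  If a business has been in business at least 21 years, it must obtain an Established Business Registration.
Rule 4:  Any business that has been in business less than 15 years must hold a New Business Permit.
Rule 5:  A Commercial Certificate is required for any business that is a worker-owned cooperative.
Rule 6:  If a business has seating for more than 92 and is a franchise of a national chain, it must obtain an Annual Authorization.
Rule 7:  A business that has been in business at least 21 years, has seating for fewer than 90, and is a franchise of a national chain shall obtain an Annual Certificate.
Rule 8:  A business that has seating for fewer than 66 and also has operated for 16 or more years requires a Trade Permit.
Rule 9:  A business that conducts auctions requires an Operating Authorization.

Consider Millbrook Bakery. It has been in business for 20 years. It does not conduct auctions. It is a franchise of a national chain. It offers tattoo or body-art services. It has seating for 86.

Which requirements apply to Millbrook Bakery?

Rule 1: is a franchise of a national chain; does not conduct auctions; seating 86 ≤ 138 → Franchise Authorization not required.
Rule 2: is a franchise of a national chain (not: is a worker-owned cooperative) → Standard License not required.
Rule 3: years in business 20 < 21 → Established Business Registration not required.
Rule 4: years in business 20 ≥ 15 → New Business Permit not required.
Rule 5: is a franchise of a national chain (not: is a worker-owned cooperative) → Commercial Certificate not required.
Rule 6: seating 86 ≤ 92; is a franchise of a national chain → Annual Authorization not required.
Rule 7: years in business 20 < 21; seating 86 < 90; is a franchise of a national chain → Annual Certificate not required.
Rule 8: seating 86 ≥ 66; years in business 20 ≥ 16 → Trade Permit not required.
Rule 9: does not conduct auctions → Operating Authorization not required.

None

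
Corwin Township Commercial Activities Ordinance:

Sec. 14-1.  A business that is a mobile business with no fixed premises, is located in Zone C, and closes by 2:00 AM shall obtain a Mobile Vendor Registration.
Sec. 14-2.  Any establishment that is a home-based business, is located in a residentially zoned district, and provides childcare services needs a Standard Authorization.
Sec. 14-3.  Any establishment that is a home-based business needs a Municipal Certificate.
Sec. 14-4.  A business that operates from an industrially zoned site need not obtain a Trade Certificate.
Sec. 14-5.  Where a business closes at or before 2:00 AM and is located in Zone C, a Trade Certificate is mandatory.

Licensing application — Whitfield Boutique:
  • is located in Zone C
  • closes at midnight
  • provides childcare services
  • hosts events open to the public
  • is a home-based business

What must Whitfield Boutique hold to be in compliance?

Municipal Certificate, Trade Certificate

Sec. 14-1. is a home-based business (not: is a mobile business with no fixed premises); is located in Zone C; closes midnight, at/before 2:00 AM → Mobile Vendor Registration not required.
Sec. 14-2. is a home-based business; is located in Zone C (not: is located in a residentially zoned district); provides childcare services → Standard Authorization not required.
Sec. 14-3. is a home-based business → Municipal Certificate required.
Sec. 14-4. is a home-based business (not: operates from an industrially zoned site) → Trade Certificate exemption does not apply.
Sec. 14-5. closes midnight, at/before 2:00 AM; is located in Zone C → Trade Certificate required.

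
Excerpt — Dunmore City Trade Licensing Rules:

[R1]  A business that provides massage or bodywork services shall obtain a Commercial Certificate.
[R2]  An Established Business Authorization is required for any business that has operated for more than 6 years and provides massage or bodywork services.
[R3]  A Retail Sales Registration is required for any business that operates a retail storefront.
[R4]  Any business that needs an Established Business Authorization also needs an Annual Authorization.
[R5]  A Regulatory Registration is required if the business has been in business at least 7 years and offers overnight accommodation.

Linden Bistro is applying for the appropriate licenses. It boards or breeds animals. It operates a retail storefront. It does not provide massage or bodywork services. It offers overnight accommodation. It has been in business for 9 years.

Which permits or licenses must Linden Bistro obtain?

Regulatory Registration, Retail Sales Registration

[R1] does not provide massage or bodywork services → Commercial Certificate not required.
[R2] years in business 9 > 6; does not provide massage or bodywork services → Established Business Authorization not required.
[R3] operates a retail storefront → Retail Sales Registration required.
[R4] Established Business Authorization is not required → no effect.
[R5] years in business 9 ≥ 7; offers overnight accommodation → Regulatory Registration required.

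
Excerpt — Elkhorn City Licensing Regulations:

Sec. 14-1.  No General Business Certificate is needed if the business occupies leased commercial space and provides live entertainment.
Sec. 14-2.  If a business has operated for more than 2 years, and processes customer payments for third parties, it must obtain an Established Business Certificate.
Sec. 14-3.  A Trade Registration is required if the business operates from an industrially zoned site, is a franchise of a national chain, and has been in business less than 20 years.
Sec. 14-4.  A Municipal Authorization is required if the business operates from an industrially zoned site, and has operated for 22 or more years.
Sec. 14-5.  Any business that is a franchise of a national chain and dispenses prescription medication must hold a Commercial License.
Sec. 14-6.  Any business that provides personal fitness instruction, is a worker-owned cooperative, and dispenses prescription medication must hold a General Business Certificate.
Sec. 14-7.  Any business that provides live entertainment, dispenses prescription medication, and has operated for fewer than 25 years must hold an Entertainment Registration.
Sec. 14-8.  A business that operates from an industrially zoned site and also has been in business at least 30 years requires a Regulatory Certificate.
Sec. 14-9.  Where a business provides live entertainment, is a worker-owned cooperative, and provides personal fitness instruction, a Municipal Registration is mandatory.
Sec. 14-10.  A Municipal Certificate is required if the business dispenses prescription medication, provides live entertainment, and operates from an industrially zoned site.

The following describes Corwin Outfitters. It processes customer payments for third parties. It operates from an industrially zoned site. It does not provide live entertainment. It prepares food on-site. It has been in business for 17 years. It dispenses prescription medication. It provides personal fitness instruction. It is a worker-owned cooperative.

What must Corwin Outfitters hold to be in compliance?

Established Business Certificate, General Business Certificate

Sec. 14-1. operates from an industrially zoned site (not: occupies leased commercial space); does not provide live entertainment → General Business Certificate exemption does not apply.
Sec. 14-2. years in business 17 > 2; processes customer payments for third parties → Established Business Certificate required.
Sec. 14-3. operates from an industrially zoned site; is a worker-owned cooperative (not: is a franchise of a national chain); years in business 17 < 20 → Trade Registration not required.
Sec. 14-4. operates from an industrially zoned site; years in business 17 < 22 → Municipal Authorization not required.
Sec. 14-5. is a worker-owned cooperative (not: is a franchise of a national chain); dispenses prescription medication → Commercial License not required.
Sec. 14-6. provides personal fitness instruction; is a worker-owned cooperative; dispenses prescription medication → General Business Certificate required.
Sec. 14-7. does not provide live entertainment; dispenses prescription medication; years in business 17 < 25 → Entertainment Registration not required.
Sec. 14-8. operates from an industrially zoned site; years in business 17 < 30 → Regulatory Certificate not required.
Sec. 14-9. does not provide live entertainment; is a worker-owned cooperative; provides personal fitness instruction → Municipal Registration not required.
Sec. 14-10. dispenses prescription medication; does not provide live entertainment; operates from an industrially zoned site → Municipal Certificate not required.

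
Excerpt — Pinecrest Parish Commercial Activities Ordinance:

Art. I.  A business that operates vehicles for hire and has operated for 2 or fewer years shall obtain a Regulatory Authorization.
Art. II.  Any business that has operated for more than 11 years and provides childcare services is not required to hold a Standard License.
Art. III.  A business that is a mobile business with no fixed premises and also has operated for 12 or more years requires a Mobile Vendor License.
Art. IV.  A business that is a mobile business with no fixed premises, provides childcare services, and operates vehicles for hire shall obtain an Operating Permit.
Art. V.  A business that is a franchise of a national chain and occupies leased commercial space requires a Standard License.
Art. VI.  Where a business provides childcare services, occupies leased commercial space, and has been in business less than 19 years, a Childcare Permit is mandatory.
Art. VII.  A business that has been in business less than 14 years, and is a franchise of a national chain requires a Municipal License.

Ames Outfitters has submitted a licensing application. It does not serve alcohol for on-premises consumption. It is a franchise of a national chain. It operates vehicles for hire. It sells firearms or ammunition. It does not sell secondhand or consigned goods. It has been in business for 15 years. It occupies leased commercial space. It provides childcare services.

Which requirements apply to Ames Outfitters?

Childcare Permit

Art. I. operates vehicles for hire; years in business 15 > 2 → Regulatory Authorization not required.
Art. II. years in business 15 > 11; provides childcare services → exempt from Standard License.
Art. III. occupies leased commercial space (not: is a mobile business with no fixed premises); years in business 15 ≥ 12 → Mobile Vendor License not required.
Art. IV. occupies leased commercial space (not: is a mobile business with no fixed premises); provides childcare services; operates vehicles for hire → Operating Permit not required.
Art. V. is a franchise of a national chain; occupies leased commercial space → Standard License required.
Art. VI. provides childcare services; occupies leased commercial space; years in business 15 < 19 → Childcare Permit required.
Art. VII. years in business 15 ≥ 14; is a franchise of a national chain → Municipal License not required.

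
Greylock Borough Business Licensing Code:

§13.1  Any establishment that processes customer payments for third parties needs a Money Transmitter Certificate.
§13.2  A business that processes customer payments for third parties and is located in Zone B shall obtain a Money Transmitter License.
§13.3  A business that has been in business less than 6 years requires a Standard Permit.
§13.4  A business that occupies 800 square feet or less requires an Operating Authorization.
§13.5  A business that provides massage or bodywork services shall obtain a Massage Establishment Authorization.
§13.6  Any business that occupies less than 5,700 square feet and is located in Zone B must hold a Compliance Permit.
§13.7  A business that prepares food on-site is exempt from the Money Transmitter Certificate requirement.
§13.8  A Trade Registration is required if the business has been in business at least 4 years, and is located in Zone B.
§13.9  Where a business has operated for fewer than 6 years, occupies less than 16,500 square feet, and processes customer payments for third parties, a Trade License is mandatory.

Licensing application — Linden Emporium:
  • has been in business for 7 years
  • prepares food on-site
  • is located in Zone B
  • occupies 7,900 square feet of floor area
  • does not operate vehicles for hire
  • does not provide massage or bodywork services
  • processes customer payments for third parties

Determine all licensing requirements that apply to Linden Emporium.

§13.1 processes customer payments for third parties → Money Transmitter Certificate required.
§13.2 processes customer payments for third parties; is located in Zone B → Money Transmitter License required.
§13.3 years in business 7 ≥ 6 → Standard Permit not required.
§13.4 floor area 7,900 square feet > 800 square feet → Operating Authorization not required.
§13.5 does not provide massage or bodywork services → Massage Establishment Authorization not required.
§13.6 floor area 7,900 square feet ≥ 5,700 square feet; is located in Zone B → Compliance Permit not required.
§13.7 prepares food on-site → exempt from Money Transmitter Certificate.
§13.8 years in business 7 ≥ 4; is located in Zone B → Trade Registration required.
§13.9 years in business 7 ≥ 6; floor area 7,900 square feet < 16,500 square feet; processes customer payments for third parties → Trade License not required.

Money Transmitter License, Trade Registration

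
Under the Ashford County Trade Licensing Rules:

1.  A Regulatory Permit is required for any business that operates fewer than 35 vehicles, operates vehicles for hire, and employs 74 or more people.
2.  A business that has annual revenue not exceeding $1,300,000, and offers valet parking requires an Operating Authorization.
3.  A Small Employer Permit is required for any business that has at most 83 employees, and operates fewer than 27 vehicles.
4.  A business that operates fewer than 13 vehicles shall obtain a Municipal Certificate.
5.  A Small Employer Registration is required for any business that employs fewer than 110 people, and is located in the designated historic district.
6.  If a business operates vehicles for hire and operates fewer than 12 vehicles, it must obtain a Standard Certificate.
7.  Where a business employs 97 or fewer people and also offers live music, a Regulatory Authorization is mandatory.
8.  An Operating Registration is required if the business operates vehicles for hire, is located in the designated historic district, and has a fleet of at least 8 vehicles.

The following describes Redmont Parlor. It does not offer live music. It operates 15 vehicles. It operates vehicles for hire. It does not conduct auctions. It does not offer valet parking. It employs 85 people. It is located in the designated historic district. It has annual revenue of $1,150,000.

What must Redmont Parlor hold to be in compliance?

1. vehicles 15 < 35; operates vehicles for hire; employees 85 ≥ 74 → Regulatory Permit required.
2. revenue $1,150,000 ≤ $1,300,000; does not offer valet parking → Operating Authorization not required.
3. employees 85 > 83; vehicles 15 < 27 → Small Employer Permit not required.
4. vehicles 15 ≥ 13 → Municipal Certificate not required.
5. employees 85 < 110; is located in the designated historic district → Small Employer Registration required.
6. operates vehicles for hire; vehicles 15 ≥ 12 → Standard Certificate not required.
7. employees 85 ≤ 97; does not offer live music → Regulatory Authorization not required.
8. operates vehicles for hire; is located in the designated historic district; vehicles 15 ≥ 8 → Operating Registration required.

Operating Registration, Regulatory Permit, Small Employer Registration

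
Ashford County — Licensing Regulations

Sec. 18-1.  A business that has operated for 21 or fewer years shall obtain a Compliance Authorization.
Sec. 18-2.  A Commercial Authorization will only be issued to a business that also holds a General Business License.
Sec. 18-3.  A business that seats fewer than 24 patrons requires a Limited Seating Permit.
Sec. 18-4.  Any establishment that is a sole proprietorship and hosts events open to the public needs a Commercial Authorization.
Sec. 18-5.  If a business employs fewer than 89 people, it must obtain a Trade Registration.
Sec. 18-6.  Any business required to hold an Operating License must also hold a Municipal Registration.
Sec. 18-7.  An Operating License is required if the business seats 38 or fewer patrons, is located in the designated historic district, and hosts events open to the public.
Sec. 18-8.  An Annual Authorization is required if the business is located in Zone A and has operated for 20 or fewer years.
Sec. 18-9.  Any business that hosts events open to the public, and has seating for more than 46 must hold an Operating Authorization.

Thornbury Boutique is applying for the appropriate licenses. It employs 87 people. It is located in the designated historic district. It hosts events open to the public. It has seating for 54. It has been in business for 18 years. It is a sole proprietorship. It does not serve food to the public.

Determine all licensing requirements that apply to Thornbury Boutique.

Sec. 18-1. years in business 18 ≤ 21 → Compliance Authorization required.
Sec. 18-2. Commercial Authorization is required → General Business License also required.
Sec. 18-3. seating 54 ≥ 24 → Limited Seating Permit not required.
Sec. 18-4. is a sole proprietorship; hosts events open to the public → Commercial Authorization required.
Sec. 18-5. employees 87 < 89 → Trade Registration required.
Sec. 18-6. Operating License is not required → no effect.
Sec. 18-7. seating 54 > 38; is located in the designated historic district; hosts events open to the public → Operating License not required.
Sec. 18-8. is located in the designated historic district (not: is located in Zone A); years in business 18 ≤ 20 → Annual Authorization not required.
Sec. 18-9. hosts events open to the public; seating 54 > 46 → Operating Authorization required.

Commercial Authorization, Compliance Authorization, General Business License, Operating Authorization, Trade Registration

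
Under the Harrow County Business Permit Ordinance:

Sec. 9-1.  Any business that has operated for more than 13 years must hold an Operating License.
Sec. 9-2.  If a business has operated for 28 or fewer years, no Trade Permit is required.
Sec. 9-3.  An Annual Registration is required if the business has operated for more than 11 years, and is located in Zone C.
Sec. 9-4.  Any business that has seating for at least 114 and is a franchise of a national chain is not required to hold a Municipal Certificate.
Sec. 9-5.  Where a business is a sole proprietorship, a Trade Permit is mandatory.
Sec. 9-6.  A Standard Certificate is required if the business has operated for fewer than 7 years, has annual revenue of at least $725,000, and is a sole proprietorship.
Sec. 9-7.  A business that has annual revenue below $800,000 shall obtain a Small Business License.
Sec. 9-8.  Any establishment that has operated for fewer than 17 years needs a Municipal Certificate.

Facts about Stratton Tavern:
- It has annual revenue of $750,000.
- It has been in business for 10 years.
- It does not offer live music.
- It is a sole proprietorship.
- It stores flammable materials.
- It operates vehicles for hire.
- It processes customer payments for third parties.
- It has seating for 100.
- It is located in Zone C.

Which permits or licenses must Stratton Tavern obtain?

Sec. 9-1. years in business 10 ≤ 13 → Operating License not required.
Sec. 9-2. years in business 10 ≤ 28 → exempt from Trade Permit.
Sec. 9-3. years in business 10 ≤ 11; is located in Zone C → Annual Registration not required.
Sec. 9-4. seating 100 < 114; is a sole proprietorship (not: is a franchise of a national chain) → Municipal Certificate exemption does not apply.
Sec. 9-5. is a sole proprietorship → Trade Permit required.
Sec. 9-6. years in business 10 ≥ 7; revenue $750,000 ≥ $725,000; is a sole proprietorship → Standard Certificate not required.
Sec. 9-7. revenue $750,000 < $800,000 → Small Business License required.
Sec. 9-8. years in business 10 < 17 → Municipal Certificate required.

Municipal Certificate, Small Business License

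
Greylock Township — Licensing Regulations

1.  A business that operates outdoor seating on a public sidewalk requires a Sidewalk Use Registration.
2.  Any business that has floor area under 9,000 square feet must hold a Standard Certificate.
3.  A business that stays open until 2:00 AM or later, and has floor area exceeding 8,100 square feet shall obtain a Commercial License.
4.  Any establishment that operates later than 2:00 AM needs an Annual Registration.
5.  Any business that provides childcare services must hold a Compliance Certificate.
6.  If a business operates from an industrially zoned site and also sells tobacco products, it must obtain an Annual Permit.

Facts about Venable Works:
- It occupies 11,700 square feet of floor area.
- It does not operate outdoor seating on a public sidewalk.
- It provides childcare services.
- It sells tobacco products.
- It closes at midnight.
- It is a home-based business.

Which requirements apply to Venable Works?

Compliance Certificate

1. does not operate outdoor seating on a public sidewalk → Sidewalk Use Registration not required.
2. floor area 11,700 square feet ≥ 9,000 square feet → Standard Certificate not required.
3. closes midnight, at/before 2:00 AM; floor area 11,700 square feet > 8,100 square feet → Commercial License not required.
4. closes midnight, at/before 2:00 AM → Annual Registration not required.
5. provides childcare services → Compliance Certificate required.
6. is a home-based business (not: operates from an industrially zoned site); sells tobacco products → Annual Permit not required.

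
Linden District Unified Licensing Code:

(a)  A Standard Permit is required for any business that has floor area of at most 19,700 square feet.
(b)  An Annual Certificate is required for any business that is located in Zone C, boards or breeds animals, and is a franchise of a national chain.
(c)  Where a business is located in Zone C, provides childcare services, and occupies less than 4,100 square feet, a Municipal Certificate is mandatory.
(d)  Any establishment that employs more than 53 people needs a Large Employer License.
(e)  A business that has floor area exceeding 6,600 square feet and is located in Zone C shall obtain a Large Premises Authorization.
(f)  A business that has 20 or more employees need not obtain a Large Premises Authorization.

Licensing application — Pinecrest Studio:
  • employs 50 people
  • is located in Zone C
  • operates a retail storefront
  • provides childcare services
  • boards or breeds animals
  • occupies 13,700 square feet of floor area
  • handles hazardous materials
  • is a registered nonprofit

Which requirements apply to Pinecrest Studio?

(a) floor area 13,700 square feet ≤ 19,700 square feet → Standard Permit required.
(b) is located in Zone C; boards or breeds animals; is a registered nonprofit (not: is a franchise of a national chain) → Annual Certificate not required.
(c) is located in Zone C; provides childcare services; floor area 13,700 square feet ≥ 4,100 square feet → Municipal Certificate not required.
(d) employees 50 ≤ 53 → Large Employer License not required.
(e) floor area 13,700 square feet > 6,600 square feet; is located in Zone C → Large Premises Authorization required.
(f) employees 50 ≥ 20 → exempt from Large Premises Authorization.

Standard Permit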